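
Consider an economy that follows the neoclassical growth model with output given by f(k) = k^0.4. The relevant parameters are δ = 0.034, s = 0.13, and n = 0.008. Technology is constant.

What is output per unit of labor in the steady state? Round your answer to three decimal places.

y* = 2.124

In steady state, investment equals break-even investment: s·k^α = (n + δ)·k.
Dividing both sides by k: k^(1−α) = s / (n + δ).
k^0.6 = 0.13 / (0.008 + 0.034) = 0.13 / 0.042 = 3.0952
k* = 3.0952^(1/0.6) ≈ 6.5738
y* = (k*)^α = 6.5738^0.4 ≈ 2.1239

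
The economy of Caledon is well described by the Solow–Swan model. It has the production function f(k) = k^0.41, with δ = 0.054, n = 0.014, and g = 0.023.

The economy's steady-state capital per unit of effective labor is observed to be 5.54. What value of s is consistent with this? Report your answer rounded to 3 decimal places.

In steady state, investment equals break-even investment: s·k^α = (n + g + δ)·k.
So s / (n + g + δ) = (k*)^(1−α) = 5.54^0.59 = 2.7458.
Therefore s = 2.7458 × (n + g + δ) = 2.7458 × 0.091 = 0.2499.

s ≈ 0.250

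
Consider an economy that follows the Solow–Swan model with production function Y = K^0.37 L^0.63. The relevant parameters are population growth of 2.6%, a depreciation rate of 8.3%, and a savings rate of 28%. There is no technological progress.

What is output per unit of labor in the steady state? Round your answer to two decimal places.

In steady state, investment equals break-even investment: s·k^α = (n + δ)·k.
Rearranging, k^(1−α) = s / (n + δ).
k^0.63 = 0.28 / (0.026 + 0.083) = 0.28 / 0.109 = 2.5688
k* = 2.5688^(1/0.63) ≈ 4.4706
y* = (k*)^α = 4.4706^0.37 ≈ 1.7403

y* = 1.74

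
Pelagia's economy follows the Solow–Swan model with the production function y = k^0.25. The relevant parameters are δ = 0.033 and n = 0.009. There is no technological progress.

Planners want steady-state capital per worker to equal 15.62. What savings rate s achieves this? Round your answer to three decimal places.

s ≈ 0.330

Steady state requires s·f(k) = (n + δ)·k, i.e. s·k^α = (n + δ)·k.
So s / (n + δ) = (k*)^(1−α) = 15.62^0.75 = 7.8571.
Therefore s = 7.8571 × (n + δ) = 7.8571 × 0.042 = 0.3300.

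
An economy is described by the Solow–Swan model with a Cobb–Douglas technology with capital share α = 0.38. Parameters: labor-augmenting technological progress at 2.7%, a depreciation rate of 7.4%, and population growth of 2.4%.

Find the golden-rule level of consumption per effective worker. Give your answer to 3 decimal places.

At the golden rule, f'(k) = n + g + δ, so α·k^(α−1) = n + g + δ and k_gold = (α/(n + g + δ))^(1/(1−α)).
k_gold = (0.38/0.125)^(1/0.62) = 3.0400^1.6129 ≈ 6.0093
c_gold = f(k_gold) − (n + g + δ)·k_gold = 1.9768 − 0.125×6.0093 ≈ 1.2256

c_gold ≈ 1.226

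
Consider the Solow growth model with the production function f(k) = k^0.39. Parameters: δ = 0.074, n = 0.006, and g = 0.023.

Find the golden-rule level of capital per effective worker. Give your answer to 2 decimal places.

k_gold ≈ 8.87

The golden rule sets f'(k) = n + g + δ, i.e. α·k^(α−1) = n + g + δ.
So k^(1−α) = α / (n + g + δ) = 0.39 / 0.103 = 3.7864.
k_gold = 3.7864^(1/0.61) ≈ 8.8698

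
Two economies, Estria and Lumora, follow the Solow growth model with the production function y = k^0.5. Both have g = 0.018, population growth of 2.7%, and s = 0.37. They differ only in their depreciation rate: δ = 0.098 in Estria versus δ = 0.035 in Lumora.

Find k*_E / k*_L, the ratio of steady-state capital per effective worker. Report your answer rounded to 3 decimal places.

Steady-state k* = [s/(n + g + δ)]^(1/(1−α)), so the ratio is [ (s_E/(n + g + δ)_E) / (s_L/(n + g + δ)_L) ]^2.
s_E/(n + g + δ)_E = 0.37/0.143 = 2.5874; s_L/(n + g + δ)_L = 0.37/0.080 = 4.6250.
Ratio = (2.5874/4.6250)^2 = 0.5594^2 ≈ 0.3129

ratio ≈ 0.313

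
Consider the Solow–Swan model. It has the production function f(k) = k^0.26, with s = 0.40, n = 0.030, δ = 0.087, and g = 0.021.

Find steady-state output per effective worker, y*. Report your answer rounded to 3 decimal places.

y* = 1.453

At the steady state, Δk = 0, so s·k^α = (n + g + δ)·k.
Rearranging, k^(1−α) = s / (n + g + δ).
k^0.74 = 0.40 / (0.030 + 0.021 + 0.087) = 0.40 / 0.138 = 2.8986
k* = 2.8986^(1/0.74) ≈ 4.2129
y* = (k*)^α = 4.2129^0.26 ≈ 1.4534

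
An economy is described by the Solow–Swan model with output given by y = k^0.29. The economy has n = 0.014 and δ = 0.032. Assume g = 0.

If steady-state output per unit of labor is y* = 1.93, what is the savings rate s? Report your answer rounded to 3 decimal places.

s ≈ 0.230

Steady state requires s·f(k) = (n + δ)·k, i.e. s·k^α = (n + δ)·k.
Since y* = [s/(n + δ)]^(α/(1−α)), we have s/(n + δ) = (y*)^((1−α)/α) = 1.93^2.4483 = 5.0018.
Therefore s = 5.0018 × (n + δ) = 5.0018 × 0.046 = 0.2301.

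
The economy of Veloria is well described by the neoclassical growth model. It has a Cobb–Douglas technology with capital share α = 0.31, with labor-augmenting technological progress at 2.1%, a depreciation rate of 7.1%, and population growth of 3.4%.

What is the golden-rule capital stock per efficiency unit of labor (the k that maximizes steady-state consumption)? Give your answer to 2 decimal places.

The golden rule sets f'(k) = n + g + δ, i.e. α·k^(α−1) = n + g + δ.
So k^(1−α) = α / (n + g + δ) = 0.31 / 0.126 = 2.4603.
k_gold = 2.4603^(1/0.69) ≈ 3.6868

k_gold ≈ 3.69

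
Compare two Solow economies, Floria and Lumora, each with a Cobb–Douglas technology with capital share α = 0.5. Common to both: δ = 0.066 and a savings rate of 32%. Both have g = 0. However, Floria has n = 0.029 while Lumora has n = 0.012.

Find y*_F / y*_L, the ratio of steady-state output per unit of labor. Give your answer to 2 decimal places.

ratio ≈ 0.82

Steady-state y* = [s/(n + δ)]^(α/(1−α)), so the ratio is [ (s_F/(n + δ)_F) / (s_L/(n + δ)_L) ]^1.
s_F/(n + δ)_F = 0.32/0.095 = 3.3684; s_L/(n + δ)_L = 0.32/0.078 = 4.1026.
Ratio = (3.3684/4.1026)^1 = 0.8210^1 ≈ 0.8210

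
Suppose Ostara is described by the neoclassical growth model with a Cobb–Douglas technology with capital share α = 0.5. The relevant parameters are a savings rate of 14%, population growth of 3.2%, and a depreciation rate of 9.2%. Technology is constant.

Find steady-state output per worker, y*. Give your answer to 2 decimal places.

At the steady state, Δk = 0, so s·k^α = (n + δ)·k.
Dividing both sides by k: k^(1−α) = s / (n + δ).
k^0.5 = 0.14 / (0.032 + 0.092) = 0.14 / 0.124 = 1.1290
k* = 1.1290^(1/0.5) ≈ 1.2746
y* = (k*)^α = 1.2746^0.5 ≈ 1.1290

y* ≈ 1.13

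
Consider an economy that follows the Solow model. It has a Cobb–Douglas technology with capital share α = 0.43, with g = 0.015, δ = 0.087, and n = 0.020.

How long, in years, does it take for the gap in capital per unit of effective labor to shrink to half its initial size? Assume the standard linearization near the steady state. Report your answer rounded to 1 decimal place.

Near the steady state the convergence rate is λ = (1 − α)(n + g + δ).
λ = (1 − 0.43) × 0.122 = 0.57 × 0.122 = 0.06954
Half-life = ln 2 / λ = 0.6931 / 0.06954 ≈ 9.97 years

about 10.0 years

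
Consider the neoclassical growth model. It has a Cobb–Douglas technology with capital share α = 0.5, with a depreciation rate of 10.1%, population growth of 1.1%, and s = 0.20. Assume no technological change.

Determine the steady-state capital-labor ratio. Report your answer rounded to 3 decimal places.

k* ≈ 3.189

At the steady state, Δk = 0, so s·k^α = (n + δ)·k.
Dividing both sides by k: k^(1−α) = s / (n + δ).
k^0.5 = 0.20 / (0.011 + 0.101) = 0.20 / 0.112 = 1.7857
k* = 1.7857^(1/0.5) ≈ 3.1887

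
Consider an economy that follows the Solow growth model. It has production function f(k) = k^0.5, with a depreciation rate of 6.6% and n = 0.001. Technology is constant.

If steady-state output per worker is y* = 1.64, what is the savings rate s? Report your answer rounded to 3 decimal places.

s ≈ 0.110

Steady state requires s·f(k) = (n + δ)·k, i.e. s·k^α = (n + δ)·k.
Since y* = [s/(n + δ)]^(α/(1−α)), we have s/(n + δ) = (y*)^((1−α)/α) = 1.64^1 = 1.6400.
Therefore s = 1.6400 × (n + δ) = 1.6400 × 0.067 = 0.1099.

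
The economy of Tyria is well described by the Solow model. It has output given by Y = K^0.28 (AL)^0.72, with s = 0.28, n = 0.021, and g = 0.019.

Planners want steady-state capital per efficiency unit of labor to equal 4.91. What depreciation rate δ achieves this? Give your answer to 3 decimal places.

δ ≈ 0.049

Steady state requires s·f(k) = (n + g + δ)·k, i.e. s·k^α = (n + g + δ)·k.
So s / (n + g + δ) = (k*)^(1−α) = 4.91^0.72 = 3.1447.
Therefore n + g + δ = s / 3.1447 = 0.28 / 3.1447 = 0.0890, so δ = 0.0890 − 0.040 = 0.0490.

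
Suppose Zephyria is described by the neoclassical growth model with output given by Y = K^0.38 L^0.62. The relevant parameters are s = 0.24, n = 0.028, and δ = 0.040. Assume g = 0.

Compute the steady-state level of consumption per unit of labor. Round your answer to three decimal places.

c* ≈ 1.646

In steady state, investment equals break-even investment: s·k^α = (n + δ)·k.
Dividing both sides by k: k^(1−α) = s / (n + δ).
k^0.62 = 0.24 / (0.028 + 0.040) = 0.24 / 0.068 = 3.5294
k* = 3.5294^(1/0.62) ≈ 7.6452
y* = (k*)^α = 7.6452^0.38 ≈ 2.1661
c* = (1 − s)·y* = (1 − 0.24) × 2.1661 ≈ 1.6462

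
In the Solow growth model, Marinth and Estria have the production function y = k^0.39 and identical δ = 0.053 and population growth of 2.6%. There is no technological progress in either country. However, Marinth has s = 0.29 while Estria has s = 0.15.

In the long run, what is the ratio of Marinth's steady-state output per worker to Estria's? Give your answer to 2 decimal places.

ratio ≈ 1.52

Steady-state y* = [s/(n + δ)]^(α/(1−α)), so the ratio is [ (s_M/(n + δ)_M) / (s_E/(n + δ)_E) ]^0.6393.
s_M/(n + δ)_M = 0.29/0.079 = 3.6709; s_E/(n + δ)_E = 0.15/0.079 = 1.8987.
Ratio = (3.6709/1.8987)^0.6393 = 1.9334^0.6393 ≈ 1.5242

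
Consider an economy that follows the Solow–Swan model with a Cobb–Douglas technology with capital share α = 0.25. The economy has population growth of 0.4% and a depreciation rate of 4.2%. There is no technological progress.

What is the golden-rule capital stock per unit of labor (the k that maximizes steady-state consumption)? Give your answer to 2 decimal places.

k_gold ≈ 9.56

The golden rule sets f'(k) = n + δ, i.e. α·k^(α−1) = n + δ.
So k^(1−α) = α / (n + δ) = 0.25 / 0.046 = 5.4348.
k_gold = 5.4348^(1/0.75) ≈ 9.5553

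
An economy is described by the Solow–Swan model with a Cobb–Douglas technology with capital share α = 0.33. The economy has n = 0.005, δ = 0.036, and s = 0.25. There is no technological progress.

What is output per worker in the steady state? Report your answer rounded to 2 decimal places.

Steady state requires s·f(k) = (n + δ)·k, i.e. s·k^α = (n + δ)·k.
Rearranging, k^(1−α) = s / (n + δ).
k^0.67 = 0.25 / (0.005 + 0.036) = 0.25 / 0.041 = 6.0976
k* = 6.0976^(1/0.67) ≈ 14.8552
y* = (k*)^α = 14.8552^0.33 ≈ 2.4362

y* ≈ 2.44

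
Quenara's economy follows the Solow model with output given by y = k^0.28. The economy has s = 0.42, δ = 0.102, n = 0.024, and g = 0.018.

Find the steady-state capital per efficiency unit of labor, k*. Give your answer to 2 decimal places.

In steady state, investment equals break-even investment: s·k^α = (n + g + δ)·k.
Rearranging, k^(1−α) = s / (n + g + δ).
k^0.72 = 0.42 / (0.024 + 0.018 + 0.102) = 0.42 / 0.144 = 2.9167
k* = 2.9167^(1/0.72) ≈ 4.4227

k* = 4.42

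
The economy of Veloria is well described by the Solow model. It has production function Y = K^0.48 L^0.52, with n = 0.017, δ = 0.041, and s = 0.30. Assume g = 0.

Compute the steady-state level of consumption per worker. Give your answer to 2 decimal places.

c* ≈ 3.19

In steady state, investment equals break-even investment: s·k^α = (n + δ)·k.
Dividing both sides by k: k^(1−α) = s / (n + δ).
k^0.52 = 0.30 / (0.017 + 0.041) = 0.30 / 0.058 = 5.1724
k* = 5.1724^(1/0.52) ≈ 23.5768
y* = (k*)^α = 23.5768^0.48 ≈ 4.5582
c* = (1 − s)·y* = (1 − 0.30) × 4.5582 ≈ 3.1907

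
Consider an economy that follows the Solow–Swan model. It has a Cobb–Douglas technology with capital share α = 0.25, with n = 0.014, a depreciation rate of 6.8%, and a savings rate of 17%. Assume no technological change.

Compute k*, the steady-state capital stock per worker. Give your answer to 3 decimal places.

In steady state, investment equals break-even investment: s·k^α = (n + δ)·k.
Rearranging, k^(1−α) = s / (n + δ).
k^0.75 = 0.17 / (0.014 + 0.068) = 0.17 / 0.082 = 2.0732
k* = 2.0732^(1/0.75) ≈ 2.6436

k* = 2.644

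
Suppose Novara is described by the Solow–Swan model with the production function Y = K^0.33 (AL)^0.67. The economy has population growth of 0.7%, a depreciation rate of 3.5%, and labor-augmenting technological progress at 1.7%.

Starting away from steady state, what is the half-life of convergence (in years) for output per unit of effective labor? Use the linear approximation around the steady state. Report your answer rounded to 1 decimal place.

t_½ ≈ 17.5 years

Near the steady state the convergence rate is λ = (1 − α)(n + g + δ).
λ = (1 − 0.33) × 0.059 = 0.67 × 0.059 = 0.03953
Half-life = ln 2 / λ = 0.6931 / 0.03953 ≈ 17.53 years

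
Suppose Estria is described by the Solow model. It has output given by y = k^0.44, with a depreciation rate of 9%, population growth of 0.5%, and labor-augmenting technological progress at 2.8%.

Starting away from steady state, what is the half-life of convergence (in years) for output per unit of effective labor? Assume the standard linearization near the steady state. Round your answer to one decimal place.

Near the steady state the convergence rate is λ = (1 − α)(n + g + δ).
λ = (1 − 0.44) × 0.123 = 0.56 × 0.123 = 0.06888
Half-life = ln 2 / λ = 0.6931 / 0.06888 ≈ 10.06 years

half-life ≈ 10.1 years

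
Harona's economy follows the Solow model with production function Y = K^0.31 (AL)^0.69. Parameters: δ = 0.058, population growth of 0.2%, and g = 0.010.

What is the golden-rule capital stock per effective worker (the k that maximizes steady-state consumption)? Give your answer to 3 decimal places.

k_gold ≈ 8.642

The golden rule sets f'(k) = n + g + δ, i.e. α·k^(α−1) = n + g + δ.
So k^(1−α) = α / (n + g + δ) = 0.31 / 0.070 = 4.4286.
k_gold = 4.4286^(1/0.69) ≈ 8.6421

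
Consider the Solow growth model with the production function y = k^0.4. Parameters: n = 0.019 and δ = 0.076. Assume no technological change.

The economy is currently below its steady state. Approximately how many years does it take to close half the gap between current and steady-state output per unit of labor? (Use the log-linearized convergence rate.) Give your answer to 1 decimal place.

Near the steady state the convergence rate is λ = (1 − α)(n + δ).
λ = (1 − 0.4) × 0.095 = 0.6 × 0.095 = 0.0570
Half-life = ln 2 / λ = 0.6931 / 0.0570 ≈ 12.16 years

t_½ ≈ 12.2 years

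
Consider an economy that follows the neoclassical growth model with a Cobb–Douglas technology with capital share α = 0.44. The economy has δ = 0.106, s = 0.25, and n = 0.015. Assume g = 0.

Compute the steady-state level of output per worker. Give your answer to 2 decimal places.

y* ≈ 1.77

Steady state requires s·f(k) = (n + δ)·k, i.e. s·k^α = (n + δ)·k.
Dividing both sides by k: k^(1−α) = s / (n + δ).
k^0.56 = 0.25 / (0.015 + 0.106) = 0.25 / 0.121 = 2.0661
k* = 2.0661^(1/0.56) ≈ 3.6540
y* = (k*)^α = 3.6540^0.44 ≈ 1.7686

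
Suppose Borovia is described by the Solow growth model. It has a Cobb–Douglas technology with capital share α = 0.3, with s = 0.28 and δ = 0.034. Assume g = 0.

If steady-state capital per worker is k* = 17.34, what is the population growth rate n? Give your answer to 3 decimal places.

n ≈ 0.004

Steady state requires s·f(k) = (n + δ)·k, i.e. s·k^α = (n + δ)·k.
So s / (n + δ) = (k*)^(1−α) = 17.34^0.7 = 7.3677.
Therefore n + δ = s / 7.3677 = 0.28 / 7.3677 = 0.0380, so n = 0.0380 − 0.034 = 0.0040.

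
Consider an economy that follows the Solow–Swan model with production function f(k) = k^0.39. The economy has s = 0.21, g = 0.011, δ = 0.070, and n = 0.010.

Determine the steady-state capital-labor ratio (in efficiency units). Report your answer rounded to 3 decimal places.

Steady state requires s·f(k) = (n + g + δ)·k, i.e. s·k^α = (n + g + δ)·k.
Rearranging, k^(1−α) = s / (n + g + δ).
k^0.61 = 0.21 / (0.010 + 0.011 + 0.070) = 0.21 / 0.091 = 2.3077
k* = 2.3077^(1/0.61) ≈ 3.9389

k* = 3.939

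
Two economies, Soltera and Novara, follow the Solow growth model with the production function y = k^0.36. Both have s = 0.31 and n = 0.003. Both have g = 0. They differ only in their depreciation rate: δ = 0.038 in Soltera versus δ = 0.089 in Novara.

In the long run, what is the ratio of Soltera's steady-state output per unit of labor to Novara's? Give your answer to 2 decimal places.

Steady-state y* = [s/(n + δ)]^(α/(1−α)), so the ratio is [ (s_S/(n + δ)_S) / (s_N/(n + δ)_N) ]^0.5625.
s_S/(n + δ)_S = 0.31/0.041 = 7.5610; s_N/(n + δ)_N = 0.31/0.092 = 3.3696.
Ratio = (7.5610/3.3696)^0.5625 = 2.2439^0.5625 ≈ 1.5756

y*_S / y*_N ≈ 1.58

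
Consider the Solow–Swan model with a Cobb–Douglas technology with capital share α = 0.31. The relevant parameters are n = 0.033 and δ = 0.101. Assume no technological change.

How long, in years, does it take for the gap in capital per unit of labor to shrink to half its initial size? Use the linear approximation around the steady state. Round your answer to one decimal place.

t_½ ≈ 7.5 years

Near the steady state the convergence rate is λ = (1 − α)(n + δ).
λ = (1 − 0.31) × 0.134 = 0.69 × 0.134 = 0.09246
Half-life = ln 2 / λ = 0.6931 / 0.09246 ≈ 7.50 years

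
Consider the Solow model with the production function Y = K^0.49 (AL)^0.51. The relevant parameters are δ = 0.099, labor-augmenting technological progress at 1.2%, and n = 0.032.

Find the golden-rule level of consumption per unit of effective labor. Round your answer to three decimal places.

c_gold ≈ 1.665

At the golden rule, f'(k) = n + g + δ, so α·k^(α−1) = n + g + δ and k_gold = (α/(n + g + δ))^(1/(1−α)).
k_gold = (0.49/0.143)^(1/0.51) = 3.4266^1.9608 ≈ 11.1882
c_gold = f(k_gold) − (n + g + δ)·k_gold = 3.2651 − 0.143×11.1882 ≈ 1.6652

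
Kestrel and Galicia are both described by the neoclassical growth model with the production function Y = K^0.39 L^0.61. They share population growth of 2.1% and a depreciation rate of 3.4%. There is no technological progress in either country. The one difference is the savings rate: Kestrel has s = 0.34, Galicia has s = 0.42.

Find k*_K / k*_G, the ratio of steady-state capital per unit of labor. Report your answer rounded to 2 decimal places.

Steady-state k* = [s/(n + δ)]^(1/(1−α)), so the ratio is [ (s_K/(n + δ)_K) / (s_G/(n + δ)_G) ]^1.6393.
s_K/(n + δ)_K = 0.34/0.055 = 6.1818; s_G/(n + δ)_G = 0.42/0.055 = 7.6364.
Ratio = (6.1818/7.6364)^1.6393 = 0.8095^1.6393 ≈ 0.7072

ratio ≈ 0.71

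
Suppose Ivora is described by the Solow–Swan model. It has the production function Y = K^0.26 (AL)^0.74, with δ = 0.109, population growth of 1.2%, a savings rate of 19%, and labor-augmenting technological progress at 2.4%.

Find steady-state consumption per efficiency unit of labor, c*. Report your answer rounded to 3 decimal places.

In steady state, investment equals break-even investment: s·k^α = (n + g + δ)·k.
Dividing both sides by k: k^(1−α) = s / (n + g + δ).
k^0.74 = 0.19 / (0.012 + 0.024 + 0.109) = 0.19 / 0.145 = 1.3103
k* = 1.3103^(1/0.74) ≈ 1.4408
y* = (k*)^α = 1.4408^0.26 ≈ 1.0996
c* = (1 − s)·y* = (1 − 0.19) × 1.0996 ≈ 0.8907

c* = 0.891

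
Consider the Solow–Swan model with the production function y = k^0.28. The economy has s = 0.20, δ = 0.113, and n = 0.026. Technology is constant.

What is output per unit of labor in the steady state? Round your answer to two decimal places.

At the steady state, Δk = 0, so s·k^α = (n + δ)·k.
Rearranging, k^(1−α) = s / (n + δ).
k^0.72 = 0.20 / (0.026 + 0.113) = 0.20 / 0.139 = 1.4388
k* = 1.4388^(1/0.72) ≈ 1.6575
y* = (k*)^α = 1.6575^0.28 ≈ 1.1520

y* ≈ 1.15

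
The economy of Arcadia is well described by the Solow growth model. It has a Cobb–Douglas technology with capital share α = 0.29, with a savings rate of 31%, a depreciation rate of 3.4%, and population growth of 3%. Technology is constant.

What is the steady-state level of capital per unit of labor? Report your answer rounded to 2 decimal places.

k* ≈ 9.23

At the steady state, Δk = 0, so s·k^α = (n + δ)·k.
Rearranging, k^(1−α) = s / (n + δ).
k^0.71 = 0.31 / (0.030 + 0.034) = 0.31 / 0.064 = 4.8438
k* = 4.8438^(1/0.71) ≈ 9.2268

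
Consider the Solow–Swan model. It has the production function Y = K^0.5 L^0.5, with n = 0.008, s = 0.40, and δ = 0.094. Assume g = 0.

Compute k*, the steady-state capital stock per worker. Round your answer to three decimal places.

k* ≈ 15.379

At the steady state, Δk = 0, so s·k^α = (n + δ)·k.
Rearranging, k^(1−α) = s / (n + δ).
k^0.5 = 0.40 / (0.008 + 0.094) = 0.40 / 0.102 = 3.9216
k* = 3.9216^(1/0.5) ≈ 15.3789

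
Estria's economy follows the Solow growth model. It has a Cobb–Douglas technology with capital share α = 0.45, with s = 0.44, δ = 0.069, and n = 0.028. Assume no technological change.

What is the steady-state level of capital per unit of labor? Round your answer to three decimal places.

Steady state requires s·f(k) = (n + δ)·k, i.e. s·k^α = (n + δ)·k.
Dividing both sides by k: k^(1−α) = s / (n + δ).
k^0.55 = 0.44 / (0.028 + 0.069) = 0.44 / 0.097 = 4.5361
k* = 4.5361^(1/0.55) ≈ 15.6303

k* = 15.630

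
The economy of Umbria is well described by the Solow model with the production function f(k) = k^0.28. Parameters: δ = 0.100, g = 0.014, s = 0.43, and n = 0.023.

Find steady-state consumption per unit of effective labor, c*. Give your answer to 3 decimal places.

Steady state requires s·f(k) = (n + g + δ)·k, i.e. s·k^α = (n + g + δ)·k.
Dividing both sides by k: k^(1−α) = s / (n + g + δ).
k^0.72 = 0.43 / (0.023 + 0.014 + 0.100) = 0.43 / 0.137 = 3.1387
k* = 3.1387^(1/0.72) ≈ 4.8970
y* = (k*)^α = 4.8970^0.28 ≈ 1.5602
c* = (1 − s)·y* = (1 − 0.43) × 1.5602 ≈ 0.8893

c* ≈ 0.889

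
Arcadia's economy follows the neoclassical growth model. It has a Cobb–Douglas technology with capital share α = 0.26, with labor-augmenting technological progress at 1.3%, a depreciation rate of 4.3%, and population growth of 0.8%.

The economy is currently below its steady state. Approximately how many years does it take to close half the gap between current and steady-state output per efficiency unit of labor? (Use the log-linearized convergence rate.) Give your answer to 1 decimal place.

Near the steady state the convergence rate is λ = (1 − α)(n + g + δ).
λ = (1 − 0.26) × 0.064 = 0.74 × 0.064 = 0.04736
Half-life = ln 2 / λ = 0.6931 / 0.04736 ≈ 14.63 years

half-life ≈ 14.6 years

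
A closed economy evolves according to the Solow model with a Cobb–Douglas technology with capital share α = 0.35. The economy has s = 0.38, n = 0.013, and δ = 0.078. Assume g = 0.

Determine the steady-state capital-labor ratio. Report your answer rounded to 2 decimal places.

k* ≈ 9.02

In steady state, investment equals break-even investment: s·k^α = (n + δ)·k.
Rearranging, k^(1−α) = s / (n + δ).
k^0.65 = 0.38 / (0.013 + 0.078) = 0.38 / 0.091 = 4.1758
k* = 4.1758^(1/0.65) ≈ 9.0154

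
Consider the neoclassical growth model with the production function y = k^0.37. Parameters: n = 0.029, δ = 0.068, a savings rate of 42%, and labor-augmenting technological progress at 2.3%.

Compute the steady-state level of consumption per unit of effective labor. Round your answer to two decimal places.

c* ≈ 1.21

In steady state, investment equals break-even investment: s·k^α = (n + g + δ)·k.
Rearranging, k^(1−α) = s / (n + g + δ).
k^0.63 = 0.42 / (0.029 + 0.023 + 0.068) = 0.42 / 0.120 = 3.5000
k* = 3.5000^(1/0.63) ≈ 7.3047
y* = (k*)^α = 7.3047^0.37 ≈ 2.0871
c* = (1 − s)·y* = (1 − 0.42) × 2.0871 ≈ 1.2105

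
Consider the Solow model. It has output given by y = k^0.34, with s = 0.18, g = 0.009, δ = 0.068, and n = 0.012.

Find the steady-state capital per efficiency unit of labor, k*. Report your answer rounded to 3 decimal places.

At the steady state, Δk = 0, so s·k^α = (n + g + δ)·k.
Rearranging, k^(1−α) = s / (n + g + δ).
k^0.66 = 0.18 / (0.012 + 0.009 + 0.068) = 0.18 / 0.089 = 2.0225
k* = 2.0225^(1/0.66) ≈ 2.9072

k* ≈ 2.907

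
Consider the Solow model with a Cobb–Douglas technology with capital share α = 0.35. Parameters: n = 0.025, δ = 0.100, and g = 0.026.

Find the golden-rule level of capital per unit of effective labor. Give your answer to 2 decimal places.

k_gold ≈ 3.64

The golden rule sets f'(k) = n + g + δ, i.e. α·k^(α−1) = n + g + δ.
So k^(1−α) = α / (n + g + δ) = 0.35 / 0.151 = 2.3179.
k_gold = 2.3179^(1/0.65) ≈ 3.6449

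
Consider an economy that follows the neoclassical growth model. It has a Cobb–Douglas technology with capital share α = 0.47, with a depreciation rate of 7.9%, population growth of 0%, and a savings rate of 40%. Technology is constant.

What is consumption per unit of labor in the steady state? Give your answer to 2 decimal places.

Steady state requires s·f(k) = (n + δ)·k, i.e. s·k^α = (n + δ)·k.
Rearranging, k^(1−α) = s / (n + δ).
k^0.53 = 0.40 / (0.000 + 0.079) = 0.40 / 0.079 = 5.0633
k* = 5.0633^(1/0.53) ≈ 21.3363
y* = (k*)^α = 21.3363^0.47 ≈ 4.2139
c* = (1 − s)·y* = (1 − 0.40) × 4.2139 ≈ 2.5283

c* = 2.53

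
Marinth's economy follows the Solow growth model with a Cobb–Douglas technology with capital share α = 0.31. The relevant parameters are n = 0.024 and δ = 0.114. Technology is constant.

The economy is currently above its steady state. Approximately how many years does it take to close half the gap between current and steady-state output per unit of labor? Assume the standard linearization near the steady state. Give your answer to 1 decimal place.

Near the steady state the convergence rate is λ = (1 − α)(n + δ).
λ = (1 − 0.31) × 0.138 = 0.69 × 0.138 = 0.09522
Half-life = ln 2 / λ = 0.6931 / 0.09522 ≈ 7.28 years

half-life ≈ 7.3 years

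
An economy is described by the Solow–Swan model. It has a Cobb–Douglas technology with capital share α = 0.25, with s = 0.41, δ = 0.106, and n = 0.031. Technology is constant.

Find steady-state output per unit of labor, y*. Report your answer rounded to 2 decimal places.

y* ≈ 1.44

Steady state requires s·f(k) = (n + δ)·k, i.e. s·k^α = (n + δ)·k.
Rearranging, k^(1−α) = s / (n + δ).
k^0.75 = 0.41 / (0.031 + 0.106) = 0.41 / 0.137 = 2.9927
k* = 2.9927^(1/0.75) ≈ 4.3127
y* = (k*)^α = 4.3127^0.25 ≈ 1.4411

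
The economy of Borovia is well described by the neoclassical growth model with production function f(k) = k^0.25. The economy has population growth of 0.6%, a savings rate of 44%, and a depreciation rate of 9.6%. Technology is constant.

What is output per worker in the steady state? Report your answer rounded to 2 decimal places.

At the steady state, Δk = 0, so s·k^α = (n + δ)·k.
Rearranging, k^(1−α) = s / (n + δ).
k^0.75 = 0.44 / (0.006 + 0.096) = 0.44 / 0.102 = 4.3137
k* = 4.3137^(1/0.75) ≈ 7.0221
y* = (k*)^α = 7.0221^0.25 ≈ 1.6279

y* ≈ 1.63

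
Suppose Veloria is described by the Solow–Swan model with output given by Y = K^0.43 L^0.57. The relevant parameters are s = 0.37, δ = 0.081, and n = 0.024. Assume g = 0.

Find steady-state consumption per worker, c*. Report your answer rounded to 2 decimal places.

Steady state requires s·f(k) = (n + δ)·k, i.e. s·k^α = (n + δ)·k.
Rearranging, k^(1−α) = s / (n + δ).
k^0.57 = 0.37 / (0.024 + 0.081) = 0.37 / 0.105 = 3.5238
k* = 3.5238^(1/0.57) ≈ 9.1132
y* = (k*)^α = 9.1132^0.43 ≈ 2.5862
c* = (1 − s)·y* = (1 − 0.37) × 2.5862 ≈ 1.6293

c* ≈ 1.63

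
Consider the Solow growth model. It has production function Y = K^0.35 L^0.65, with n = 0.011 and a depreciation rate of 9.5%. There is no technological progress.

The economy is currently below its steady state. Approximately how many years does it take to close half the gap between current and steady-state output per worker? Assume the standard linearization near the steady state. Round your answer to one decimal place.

Near the steady state the convergence rate is λ = (1 − α)(n + δ).
λ = (1 − 0.35) × 0.106 = 0.65 × 0.106 = 0.0689
Half-life = ln 2 / λ = 0.6931 / 0.0689 ≈ 10.06 years

t_½ ≈ 10.1 years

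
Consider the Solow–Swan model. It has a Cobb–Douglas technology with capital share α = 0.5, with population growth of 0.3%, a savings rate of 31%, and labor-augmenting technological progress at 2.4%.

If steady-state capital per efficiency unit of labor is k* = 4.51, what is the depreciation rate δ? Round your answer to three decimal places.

In steady state, investment equals break-even investment: s·k^α = (n + g + δ)·k.
So s / (n + g + δ) = (k*)^(1−α) = 4.51^0.5 = 2.1237.
Therefore n + g + δ = s / 2.1237 = 0.31 / 2.1237 = 0.1460, so δ = 0.1460 − 0.027 = 0.1190.

δ ≈ 0.119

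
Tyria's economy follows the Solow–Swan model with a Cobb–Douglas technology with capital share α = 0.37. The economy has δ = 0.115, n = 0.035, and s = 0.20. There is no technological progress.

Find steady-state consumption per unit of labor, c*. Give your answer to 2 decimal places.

At the steady state, Δk = 0, so s·k^α = (n + δ)·k.
Rearranging, k^(1−α) = s / (n + δ).
k^0.63 = 0.20 / (0.035 + 0.115) = 0.20 / 0.150 = 1.3333
k* = 1.3333^(1/0.63) ≈ 1.5787
y* = (k*)^α = 1.5787^0.37 ≈ 1.1841
c* = (1 − s)·y* = (1 − 0.20) × 1.1841 ≈ 0.9473

c* = 0.95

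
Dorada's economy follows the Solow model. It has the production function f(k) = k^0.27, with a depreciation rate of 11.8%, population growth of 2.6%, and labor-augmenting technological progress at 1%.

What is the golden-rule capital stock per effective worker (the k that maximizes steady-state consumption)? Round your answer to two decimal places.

The golden rule sets f'(k) = n + g + δ, i.e. α·k^(α−1) = n + g + δ.
So k^(1−α) = α / (n + g + δ) = 0.27 / 0.154 = 1.7532.
k_gold = 1.7532^(1/0.73) ≈ 2.1578

k_gold ≈ 2.16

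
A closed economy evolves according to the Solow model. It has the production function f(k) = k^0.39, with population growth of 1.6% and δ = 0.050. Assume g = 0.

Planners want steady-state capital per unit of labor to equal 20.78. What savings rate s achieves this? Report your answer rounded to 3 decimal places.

s ≈ 0.420

In steady state, investment equals break-even investment: s·k^α = (n + δ)·k.
So s / (n + δ) = (k*)^(1−α) = 20.78^0.61 = 6.3645.
Therefore s = 6.3645 × (n + δ) = 6.3645 × 0.066 = 0.4201.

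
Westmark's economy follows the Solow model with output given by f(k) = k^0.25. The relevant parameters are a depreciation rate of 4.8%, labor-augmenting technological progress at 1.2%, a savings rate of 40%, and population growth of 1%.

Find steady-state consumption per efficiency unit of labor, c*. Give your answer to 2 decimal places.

c* ≈ 1.07

At the steady state, Δk = 0, so s·k^α = (n + g + δ)·k.
Rearranging, k^(1−α) = s / (n + g + δ).
k^0.75 = 0.40 / (0.010 + 0.012 + 0.048) = 0.40 / 0.070 = 5.7143
k* = 5.7143^(1/0.75) ≈ 10.2161
y* = (k*)^α = 10.2161^0.25 ≈ 1.7878
c* = (1 − s)·y* = (1 − 0.40) × 1.7878 ≈ 1.0727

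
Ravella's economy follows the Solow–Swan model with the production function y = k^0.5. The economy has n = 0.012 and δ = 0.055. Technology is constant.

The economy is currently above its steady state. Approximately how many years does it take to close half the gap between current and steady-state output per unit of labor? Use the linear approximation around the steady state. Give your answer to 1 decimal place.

Near the steady state the convergence rate is λ = (1 − α)(n + δ).
λ = (1 − 0.5) × 0.067 = 0.5 × 0.067 = 0.0335
Half-life = ln 2 / λ = 0.6931 / 0.0335 ≈ 20.69 years

t_½ ≈ 20.7 years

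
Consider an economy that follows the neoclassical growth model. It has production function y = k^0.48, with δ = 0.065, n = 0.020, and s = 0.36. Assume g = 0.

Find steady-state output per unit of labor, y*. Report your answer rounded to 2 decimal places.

y* ≈ 3.79

In steady state, investment equals break-even investment: s·k^α = (n + δ)·k.
Dividing both sides by k: k^(1−α) = s / (n + δ).
k^0.52 = 0.36 / (0.020 + 0.065) = 0.36 / 0.085 = 4.2353
k* = 4.2353^(1/0.52) ≈ 16.0526
y* = (k*)^α = 16.0526^0.48 ≈ 3.7902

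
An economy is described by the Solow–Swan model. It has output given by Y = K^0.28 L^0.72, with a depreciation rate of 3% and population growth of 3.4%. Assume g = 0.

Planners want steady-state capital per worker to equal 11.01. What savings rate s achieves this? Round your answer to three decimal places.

s ≈ 0.360

In steady state, investment equals break-even investment: s·k^α = (n + δ)·k.
So s / (n + δ) = (k*)^(1−α) = 11.01^0.72 = 5.6245.
Therefore s = 5.6245 × (n + δ) = 5.6245 × 0.064 = 0.3600.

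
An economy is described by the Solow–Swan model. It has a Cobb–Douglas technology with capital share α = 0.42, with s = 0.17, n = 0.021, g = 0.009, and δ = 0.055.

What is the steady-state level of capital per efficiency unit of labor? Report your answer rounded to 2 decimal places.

In steady state, investment equals break-even investment: s·k^α = (n + g + δ)·k.
Rearranging, k^(1−α) = s / (n + g + δ).
k^0.58 = 0.17 / (0.021 + 0.009 + 0.055) = 0.17 / 0.085 = 2.0000
k* = 2.0000^(1/0.58) ≈ 3.3038

k* = 3.30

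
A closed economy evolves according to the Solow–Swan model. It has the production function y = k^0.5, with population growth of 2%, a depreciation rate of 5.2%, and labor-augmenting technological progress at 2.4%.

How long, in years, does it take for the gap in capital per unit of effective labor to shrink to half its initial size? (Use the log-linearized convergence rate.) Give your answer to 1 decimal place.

Near the steady state the convergence rate is λ = (1 − α)(n + g + δ).
λ = (1 − 0.5) × 0.096 = 0.5 × 0.096 = 0.0480
Half-life = ln 2 / λ = 0.6931 / 0.0480 ≈ 14.44 years

half-life ≈ 14.4 years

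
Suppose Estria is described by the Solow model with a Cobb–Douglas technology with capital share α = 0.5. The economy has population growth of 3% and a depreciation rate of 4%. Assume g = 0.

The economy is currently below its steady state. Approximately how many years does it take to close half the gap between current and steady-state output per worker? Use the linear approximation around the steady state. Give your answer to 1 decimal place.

Near the steady state the convergence rate is λ = (1 − α)(n + δ).
λ = (1 − 0.5) × 0.070 = 0.5 × 0.070 = 0.0350
Half-life = ln 2 / λ = 0.6931 / 0.0350 ≈ 19.80 years

half-life ≈ 19.8 years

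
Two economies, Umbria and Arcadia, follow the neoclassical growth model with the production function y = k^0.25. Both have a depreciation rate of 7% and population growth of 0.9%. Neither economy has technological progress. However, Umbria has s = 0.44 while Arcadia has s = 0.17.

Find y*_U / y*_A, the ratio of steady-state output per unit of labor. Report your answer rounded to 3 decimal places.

ratio ≈ 1.373

Steady-state y* = [s/(n + δ)]^(α/(1−α)), so the ratio is [ (s_U/(n + δ)_U) / (s_A/(n + δ)_A) ]^0.3333.
s_U/(n + δ)_U = 0.44/0.079 = 5.5696; s_A/(n + δ)_A = 0.17/0.079 = 2.1519.
Ratio = (5.5696/2.1519)^0.3333 = 2.5882^0.3333 ≈ 1.3729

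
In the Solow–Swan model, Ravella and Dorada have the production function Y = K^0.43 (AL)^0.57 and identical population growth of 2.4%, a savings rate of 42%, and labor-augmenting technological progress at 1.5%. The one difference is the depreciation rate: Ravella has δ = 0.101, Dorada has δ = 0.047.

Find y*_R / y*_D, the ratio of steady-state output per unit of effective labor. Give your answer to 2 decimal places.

y*_R / y*_D ≈ 0.69

Steady-state y* = [s/(n + g + δ)]^(α/(1−α)), so the ratio is [ (s_R/(n + g + δ)_R) / (s_D/(n + g + δ)_D) ]^0.7544.
s_R/(n + g + δ)_R = 0.42/0.140 = 3.0000; s_D/(n + g + δ)_D = 0.42/0.086 = 4.8837.
Ratio = (3.0000/4.8837)^0.7544 = 0.6143^0.7544 ≈ 0.6924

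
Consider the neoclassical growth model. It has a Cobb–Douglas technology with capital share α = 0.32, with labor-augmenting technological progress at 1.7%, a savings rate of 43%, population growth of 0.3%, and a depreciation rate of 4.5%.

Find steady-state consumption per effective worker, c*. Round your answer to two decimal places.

c* = 1.39

At the steady state, Δk = 0, so s·k^α = (n + g + δ)·k.
Rearranging, k^(1−α) = s / (n + g + δ).
k^0.68 = 0.43 / (0.003 + 0.017 + 0.045) = 0.43 / 0.065 = 6.6154
k* = 6.6154^(1/0.68) ≈ 16.0953
y* = (k*)^α = 16.0953^0.32 ≈ 2.4330
c* = (1 − s)·y* = (1 − 0.43) × 2.4330 ≈ 1.3868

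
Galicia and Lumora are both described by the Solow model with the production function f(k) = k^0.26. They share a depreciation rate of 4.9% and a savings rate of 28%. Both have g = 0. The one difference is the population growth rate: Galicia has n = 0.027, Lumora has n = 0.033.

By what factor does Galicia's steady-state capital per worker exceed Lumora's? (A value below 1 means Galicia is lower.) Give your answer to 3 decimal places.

k*_G / k*_L ≈ 1.108

Steady-state k* = [s/(n + δ)]^(1/(1−α)), so the ratio is [ (s_G/(n + δ)_G) / (s_L/(n + δ)_L) ]^1.3514.
s_G/(n + δ)_G = 0.28/0.076 = 3.6842; s_L/(n + δ)_L = 0.28/0.082 = 3.4146.
Ratio = (3.6842/3.4146)^1.3514 = 1.0790^1.3514 ≈ 1.1082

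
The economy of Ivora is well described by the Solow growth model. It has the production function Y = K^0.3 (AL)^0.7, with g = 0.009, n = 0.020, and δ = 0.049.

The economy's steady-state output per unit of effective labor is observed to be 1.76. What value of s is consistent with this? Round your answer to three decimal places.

s ≈ 0.292

Steady state requires s·f(k) = (n + g + δ)·k, i.e. s·k^α = (n + g + δ)·k.
Since y* = [s/(n + g + δ)]^(α/(1−α)), we have s/(n + g + δ) = (y*)^((1−α)/α) = 1.76^2.3333 = 3.7399.
Therefore s = 3.7399 × (n + g + δ) = 3.7399 × 0.078 = 0.2917.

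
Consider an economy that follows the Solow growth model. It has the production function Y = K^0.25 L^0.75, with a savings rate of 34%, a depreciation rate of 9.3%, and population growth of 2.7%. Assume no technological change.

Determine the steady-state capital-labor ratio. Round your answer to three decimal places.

In steady state, investment equals break-even investment: s·k^α = (n + δ)·k.
Rearranging, k^(1−α) = s / (n + δ).
k^0.75 = 0.34 / (0.027 + 0.093) = 0.34 / 0.120 = 2.8333
k* = 2.8333^(1/0.75) ≈ 4.0092

k* ≈ 4.009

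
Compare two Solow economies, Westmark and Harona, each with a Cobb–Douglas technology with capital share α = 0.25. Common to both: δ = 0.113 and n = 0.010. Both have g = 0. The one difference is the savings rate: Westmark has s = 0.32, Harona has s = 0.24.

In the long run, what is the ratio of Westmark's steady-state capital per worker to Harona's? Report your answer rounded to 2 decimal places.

ratio ≈ 1.47

Steady-state k* = [s/(n + δ)]^(1/(1−α)), so the ratio is [ (s_W/(n + δ)_W) / (s_H/(n + δ)_H) ]^1.3333.
s_W/(n + δ)_W = 0.32/0.123 = 2.6016; s_H/(n + δ)_H = 0.24/0.123 = 1.9512.
Ratio = (2.6016/1.9512)^1.3333 = 1.3333^1.3333 ≈ 1.4675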